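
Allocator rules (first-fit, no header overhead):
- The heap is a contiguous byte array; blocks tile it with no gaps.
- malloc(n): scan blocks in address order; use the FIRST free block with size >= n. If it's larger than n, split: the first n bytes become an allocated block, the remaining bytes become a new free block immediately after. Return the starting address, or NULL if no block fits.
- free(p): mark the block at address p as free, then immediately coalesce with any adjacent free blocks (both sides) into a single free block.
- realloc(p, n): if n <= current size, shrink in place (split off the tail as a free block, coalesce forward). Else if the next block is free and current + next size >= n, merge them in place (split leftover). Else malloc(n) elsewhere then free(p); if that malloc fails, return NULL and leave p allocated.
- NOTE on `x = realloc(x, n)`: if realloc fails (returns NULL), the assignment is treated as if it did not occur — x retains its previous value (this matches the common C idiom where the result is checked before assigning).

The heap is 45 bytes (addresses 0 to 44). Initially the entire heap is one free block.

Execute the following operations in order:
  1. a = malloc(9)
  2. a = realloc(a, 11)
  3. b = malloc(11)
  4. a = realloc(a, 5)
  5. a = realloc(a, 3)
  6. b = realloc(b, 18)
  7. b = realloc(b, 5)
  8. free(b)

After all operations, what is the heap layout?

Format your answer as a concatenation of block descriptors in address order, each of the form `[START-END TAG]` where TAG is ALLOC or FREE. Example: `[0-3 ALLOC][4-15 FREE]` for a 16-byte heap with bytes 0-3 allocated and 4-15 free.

Op 1: a = malloc(9) -> a = 0; heap: [0-8 ALLOC][9-44 FREE]
Op 2: a = realloc(a, 11) -> a = 0; heap: [0-10 ALLOC][11-44 FREE]
Op 3: b = malloc(11) -> b = 11; heap: [0-10 ALLOC][11-21 ALLOC][22-44 FREE]
Op 4: a = realloc(a, 5) -> a = 0; heap: [0-4 ALLOC][5-10 FREE][11-21 ALLOC][22-44 FREE]
Op 5: a = realloc(a, 3) -> a = 0; heap: [0-2 ALLOC][3-10 FREE][11-21 ALLOC][22-44 FREE]
Op 6: b = realloc(b, 18) -> b = 11; heap: [0-2 ALLOC][3-10 FREE][11-28 ALLOC][29-44 FREE]
Op 7: b = realloc(b, 5) -> b = 11; heap: [0-2 ALLOC][3-10 FREE][11-15 ALLOC][16-44 FREE]
Op 8: free(b) -> (freed b); heap: [0-2 ALLOC][3-44 FREE]

Answer: [0-2 ALLOC][3-44 FREE]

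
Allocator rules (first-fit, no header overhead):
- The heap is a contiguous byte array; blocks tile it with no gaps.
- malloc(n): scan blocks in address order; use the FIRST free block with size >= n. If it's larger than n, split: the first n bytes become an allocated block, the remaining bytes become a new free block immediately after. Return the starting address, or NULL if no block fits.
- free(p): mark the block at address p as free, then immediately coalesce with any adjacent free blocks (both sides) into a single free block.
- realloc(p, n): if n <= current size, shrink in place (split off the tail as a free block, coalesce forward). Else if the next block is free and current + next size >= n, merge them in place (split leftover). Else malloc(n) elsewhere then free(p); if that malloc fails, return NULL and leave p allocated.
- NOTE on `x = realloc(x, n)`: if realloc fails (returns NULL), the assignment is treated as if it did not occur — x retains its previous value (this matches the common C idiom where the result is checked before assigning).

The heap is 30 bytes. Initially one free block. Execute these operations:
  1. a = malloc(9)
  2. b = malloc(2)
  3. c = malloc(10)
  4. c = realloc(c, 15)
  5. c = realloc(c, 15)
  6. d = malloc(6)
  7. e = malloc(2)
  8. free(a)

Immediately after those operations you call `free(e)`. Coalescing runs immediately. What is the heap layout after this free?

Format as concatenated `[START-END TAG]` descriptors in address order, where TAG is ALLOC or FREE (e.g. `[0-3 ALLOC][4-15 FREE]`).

Answer: [0-8 FREE][9-10 ALLOC][11-25 ALLOC][26-29 FREE]

Derivation:
Op 1: a = malloc(9) -> a = 0; heap: [0-8 ALLOC][9-29 FREE]
Op 2: b = malloc(2) -> b = 9; heap: [0-8 ALLOC][9-10 ALLOC][11-29 FREE]
Op 3: c = malloc(10) -> c = 11; heap: [0-8 ALLOC][9-10 ALLOC][11-20 ALLOC][21-29 FREE]
Op 4: c = realloc(c, 15) -> c = 11; heap: [0-8 ALLOC][9-10 ALLOC][11-25 ALLOC][26-29 FREE]
Op 5: c = realloc(c, 15) -> c = 11; heap: [0-8 ALLOC][9-10 ALLOC][11-25 ALLOC][26-29 FREE]
Op 6: d = malloc(6) -> d = NULL; heap: [0-8 ALLOC][9-10 ALLOC][11-25 ALLOC][26-29 FREE]
Op 7: e = malloc(2) -> e = 26; heap: [0-8 ALLOC][9-10 ALLOC][11-25 ALLOC][26-27 ALLOC][28-29 FREE]
Op 8: free(a) -> (freed a); heap: [0-8 FREE][9-10 ALLOC][11-25 ALLOC][26-27 ALLOC][28-29 FREE]
free(e): e = 26 -> block [26-27 ALLOC]; mark free, coalesce with adjacent free neighbors -> [0-8 FREE][9-10 ALLOC][11-25 ALLOC][26-29 FREE]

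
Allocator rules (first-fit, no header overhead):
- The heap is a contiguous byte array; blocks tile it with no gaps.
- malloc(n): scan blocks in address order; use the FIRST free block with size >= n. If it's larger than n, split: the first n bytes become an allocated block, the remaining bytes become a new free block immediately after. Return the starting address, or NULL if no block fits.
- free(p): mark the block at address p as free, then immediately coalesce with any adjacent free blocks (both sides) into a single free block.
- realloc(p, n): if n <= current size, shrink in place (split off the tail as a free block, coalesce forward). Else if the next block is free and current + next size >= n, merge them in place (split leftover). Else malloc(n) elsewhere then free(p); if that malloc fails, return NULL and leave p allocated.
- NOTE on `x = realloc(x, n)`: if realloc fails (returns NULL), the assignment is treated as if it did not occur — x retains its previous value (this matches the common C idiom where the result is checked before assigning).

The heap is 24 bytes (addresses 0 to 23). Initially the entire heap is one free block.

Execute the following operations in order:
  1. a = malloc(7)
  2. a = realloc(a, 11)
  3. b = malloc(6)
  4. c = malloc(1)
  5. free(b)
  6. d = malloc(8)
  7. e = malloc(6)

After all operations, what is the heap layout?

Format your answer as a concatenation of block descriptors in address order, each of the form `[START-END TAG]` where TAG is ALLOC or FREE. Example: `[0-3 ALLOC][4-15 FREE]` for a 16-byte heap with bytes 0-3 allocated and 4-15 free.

Answer: [0-10 ALLOC][11-16 ALLOC][17-17 ALLOC][18-23 FREE]

Derivation:
Op 1: a = malloc(7) -> a = 0; heap: [0-6 ALLOC][7-23 FREE]
Op 2: a = realloc(a, 11) -> a = 0; heap: [0-10 ALLOC][11-23 FREE]
Op 3: b = malloc(6) -> b = 11; heap: [0-10 ALLOC][11-16 ALLOC][17-23 FREE]
Op 4: c = malloc(1) -> c = 17; heap: [0-10 ALLOC][11-16 ALLOC][17-17 ALLOC][18-23 FREE]
Op 5: free(b) -> (freed b); heap: [0-10 ALLOC][11-16 FREE][17-17 ALLOC][18-23 FREE]
Op 6: d = malloc(8) -> d = NULL; heap: [0-10 ALLOC][11-16 FREE][17-17 ALLOC][18-23 FREE]
Op 7: e = malloc(6) -> e = 11; heap: [0-10 ALLOC][11-16 ALLOC][17-17 ALLOC][18-23 FREE]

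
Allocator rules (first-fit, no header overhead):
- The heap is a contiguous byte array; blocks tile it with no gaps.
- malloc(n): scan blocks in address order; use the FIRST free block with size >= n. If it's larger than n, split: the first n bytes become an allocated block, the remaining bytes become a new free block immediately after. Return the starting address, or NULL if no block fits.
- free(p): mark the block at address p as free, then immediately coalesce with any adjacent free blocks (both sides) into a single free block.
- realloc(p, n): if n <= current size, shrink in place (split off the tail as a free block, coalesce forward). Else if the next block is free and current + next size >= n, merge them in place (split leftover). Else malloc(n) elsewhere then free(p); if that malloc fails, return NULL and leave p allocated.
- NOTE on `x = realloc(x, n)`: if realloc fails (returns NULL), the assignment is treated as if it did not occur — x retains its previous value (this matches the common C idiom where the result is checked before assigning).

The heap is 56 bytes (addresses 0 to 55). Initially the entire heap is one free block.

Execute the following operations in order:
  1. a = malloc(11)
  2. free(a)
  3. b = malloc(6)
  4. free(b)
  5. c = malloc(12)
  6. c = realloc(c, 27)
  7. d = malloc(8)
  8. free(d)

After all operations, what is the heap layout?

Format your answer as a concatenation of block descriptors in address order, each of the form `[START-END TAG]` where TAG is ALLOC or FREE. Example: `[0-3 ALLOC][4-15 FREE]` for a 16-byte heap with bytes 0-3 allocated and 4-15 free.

Op 1: a = malloc(11) -> a = 0; heap: [0-10 ALLOC][11-55 FREE]
Op 2: free(a) -> (freed a); heap: [0-55 FREE]
Op 3: b = malloc(6) -> b = 0; heap: [0-5 ALLOC][6-55 FREE]
Op 4: free(b) -> (freed b); heap: [0-55 FREE]
Op 5: c = malloc(12) -> c = 0; heap: [0-11 ALLOC][12-55 FREE]
Op 6: c = realloc(c, 27) -> c = 0; heap: [0-26 ALLOC][27-55 FREE]
Op 7: d = malloc(8) -> d = 27; heap: [0-26 ALLOC][27-34 ALLOC][35-55 FREE]
Op 8: free(d) -> (freed d); heap: [0-26 ALLOC][27-55 FREE]

Answer: [0-26 ALLOC][27-55 FREE]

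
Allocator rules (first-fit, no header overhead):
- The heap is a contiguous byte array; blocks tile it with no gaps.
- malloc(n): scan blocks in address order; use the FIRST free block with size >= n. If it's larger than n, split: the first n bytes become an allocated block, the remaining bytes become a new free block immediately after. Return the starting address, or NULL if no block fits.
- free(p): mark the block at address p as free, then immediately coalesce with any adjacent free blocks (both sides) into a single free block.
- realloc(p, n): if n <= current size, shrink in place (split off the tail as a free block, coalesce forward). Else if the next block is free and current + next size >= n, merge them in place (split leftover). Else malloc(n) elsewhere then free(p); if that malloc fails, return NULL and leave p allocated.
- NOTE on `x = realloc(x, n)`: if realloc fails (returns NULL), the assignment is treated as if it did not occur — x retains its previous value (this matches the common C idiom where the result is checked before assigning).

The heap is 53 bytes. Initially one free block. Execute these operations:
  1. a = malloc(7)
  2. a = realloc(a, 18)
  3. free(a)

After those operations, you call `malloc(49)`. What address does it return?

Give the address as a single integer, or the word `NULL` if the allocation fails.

Op 1: a = malloc(7) -> a = 0; heap: [0-6 ALLOC][7-52 FREE]
Op 2: a = realloc(a, 18) -> a = 0; heap: [0-17 ALLOC][18-52 FREE]
Op 3: free(a) -> (freed a); heap: [0-52 FREE]
malloc(49): first-fit scan over [0-52 FREE] -> 0

Answer: 0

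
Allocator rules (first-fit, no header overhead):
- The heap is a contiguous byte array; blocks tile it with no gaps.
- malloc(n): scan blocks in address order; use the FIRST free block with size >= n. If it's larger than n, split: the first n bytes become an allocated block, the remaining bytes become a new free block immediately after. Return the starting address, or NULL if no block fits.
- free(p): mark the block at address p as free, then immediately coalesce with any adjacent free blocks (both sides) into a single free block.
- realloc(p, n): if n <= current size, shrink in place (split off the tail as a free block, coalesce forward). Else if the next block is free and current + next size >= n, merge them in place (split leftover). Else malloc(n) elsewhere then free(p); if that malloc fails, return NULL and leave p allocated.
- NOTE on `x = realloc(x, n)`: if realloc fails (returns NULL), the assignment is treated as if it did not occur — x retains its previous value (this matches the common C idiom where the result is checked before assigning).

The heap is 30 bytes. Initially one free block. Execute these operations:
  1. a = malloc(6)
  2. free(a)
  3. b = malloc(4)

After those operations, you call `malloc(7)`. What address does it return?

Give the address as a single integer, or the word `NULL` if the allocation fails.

Op 1: a = malloc(6) -> a = 0; heap: [0-5 ALLOC][6-29 FREE]
Op 2: free(a) -> (freed a); heap: [0-29 FREE]
Op 3: b = malloc(4) -> b = 0; heap: [0-3 ALLOC][4-29 FREE]
malloc(7): first-fit scan over [0-3 ALLOC][4-29 FREE] -> 4

Answer: 4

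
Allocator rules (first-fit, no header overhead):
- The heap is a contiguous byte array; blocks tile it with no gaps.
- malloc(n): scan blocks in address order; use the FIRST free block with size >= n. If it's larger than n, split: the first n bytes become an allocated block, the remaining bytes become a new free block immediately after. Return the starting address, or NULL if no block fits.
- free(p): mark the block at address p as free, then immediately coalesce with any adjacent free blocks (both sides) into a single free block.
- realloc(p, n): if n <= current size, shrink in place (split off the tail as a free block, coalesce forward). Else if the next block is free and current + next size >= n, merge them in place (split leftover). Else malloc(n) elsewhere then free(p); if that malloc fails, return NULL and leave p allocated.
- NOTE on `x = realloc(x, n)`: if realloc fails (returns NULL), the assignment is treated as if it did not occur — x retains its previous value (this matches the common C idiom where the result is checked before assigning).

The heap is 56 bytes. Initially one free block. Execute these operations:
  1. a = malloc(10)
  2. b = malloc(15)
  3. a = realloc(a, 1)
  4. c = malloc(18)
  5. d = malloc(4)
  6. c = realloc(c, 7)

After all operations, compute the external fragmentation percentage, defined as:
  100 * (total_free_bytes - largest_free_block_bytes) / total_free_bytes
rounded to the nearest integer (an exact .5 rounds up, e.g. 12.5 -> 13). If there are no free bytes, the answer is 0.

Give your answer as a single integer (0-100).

Op 1: a = malloc(10) -> a = 0; heap: [0-9 ALLOC][10-55 FREE]
Op 2: b = malloc(15) -> b = 10; heap: [0-9 ALLOC][10-24 ALLOC][25-55 FREE]
Op 3: a = realloc(a, 1) -> a = 0; heap: [0-0 ALLOC][1-9 FREE][10-24 ALLOC][25-55 FREE]
Op 4: c = malloc(18) -> c = 25; heap: [0-0 ALLOC][1-9 FREE][10-24 ALLOC][25-42 ALLOC][43-55 FREE]
Op 5: d = malloc(4) -> d = 1; heap: [0-0 ALLOC][1-4 ALLOC][5-9 FREE][10-24 ALLOC][25-42 ALLOC][43-55 FREE]
Op 6: c = realloc(c, 7) -> c = 25; heap: [0-0 ALLOC][1-4 ALLOC][5-9 FREE][10-24 ALLOC][25-31 ALLOC][32-55 FREE]
Free blocks: [5 24] total_free=29 largest=24 -> 100*(29-24)/29 = 500/29 ≈ 17.241 -> rounds to 17

Answer: 17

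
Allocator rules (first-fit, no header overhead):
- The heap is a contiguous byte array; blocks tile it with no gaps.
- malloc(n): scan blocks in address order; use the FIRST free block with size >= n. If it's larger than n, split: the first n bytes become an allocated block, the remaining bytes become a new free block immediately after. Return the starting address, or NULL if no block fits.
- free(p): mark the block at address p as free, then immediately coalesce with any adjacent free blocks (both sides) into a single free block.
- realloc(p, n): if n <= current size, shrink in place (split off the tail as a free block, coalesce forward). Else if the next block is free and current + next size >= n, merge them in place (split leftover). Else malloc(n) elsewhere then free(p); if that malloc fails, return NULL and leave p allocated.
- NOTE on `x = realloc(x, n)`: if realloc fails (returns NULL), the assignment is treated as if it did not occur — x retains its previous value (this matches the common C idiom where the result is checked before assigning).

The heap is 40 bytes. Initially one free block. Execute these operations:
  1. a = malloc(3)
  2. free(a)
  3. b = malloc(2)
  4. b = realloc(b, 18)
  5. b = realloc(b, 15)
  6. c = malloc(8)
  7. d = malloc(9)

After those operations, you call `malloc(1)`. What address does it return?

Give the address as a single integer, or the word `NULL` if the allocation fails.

Op 1: a = malloc(3) -> a = 0; heap: [0-2 ALLOC][3-39 FREE]
Op 2: free(a) -> (freed a); heap: [0-39 FREE]
Op 3: b = malloc(2) -> b = 0; heap: [0-1 ALLOC][2-39 FREE]
Op 4: b = realloc(b, 18) -> b = 0; heap: [0-17 ALLOC][18-39 FREE]
Op 5: b = realloc(b, 15) -> b = 0; heap: [0-14 ALLOC][15-39 FREE]
Op 6: c = malloc(8) -> c = 15; heap: [0-14 ALLOC][15-22 ALLOC][23-39 FREE]
Op 7: d = malloc(9) -> d = 23; heap: [0-14 ALLOC][15-22 ALLOC][23-31 ALLOC][32-39 FREE]
malloc(1): first-fit scan over [0-14 ALLOC][15-22 ALLOC][23-31 ALLOC][32-39 FREE] -> 32

Answer: 32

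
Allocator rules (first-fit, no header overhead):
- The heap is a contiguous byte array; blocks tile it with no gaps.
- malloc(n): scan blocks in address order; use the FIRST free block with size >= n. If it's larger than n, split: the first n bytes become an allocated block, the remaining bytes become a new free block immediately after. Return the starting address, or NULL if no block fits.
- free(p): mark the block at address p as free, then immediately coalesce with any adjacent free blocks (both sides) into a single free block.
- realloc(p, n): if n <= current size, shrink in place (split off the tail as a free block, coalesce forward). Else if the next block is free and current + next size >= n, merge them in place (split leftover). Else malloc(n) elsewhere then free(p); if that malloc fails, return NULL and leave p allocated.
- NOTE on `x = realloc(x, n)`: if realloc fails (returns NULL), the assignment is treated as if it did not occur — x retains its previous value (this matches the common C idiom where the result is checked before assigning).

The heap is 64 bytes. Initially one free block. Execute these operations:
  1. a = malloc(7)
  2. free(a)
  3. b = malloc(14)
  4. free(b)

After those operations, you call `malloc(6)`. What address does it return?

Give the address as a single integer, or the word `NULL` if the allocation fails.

Answer: 0

Derivation:
Op 1: a = malloc(7) -> a = 0; heap: [0-6 ALLOC][7-63 FREE]
Op 2: free(a) -> (freed a); heap: [0-63 FREE]
Op 3: b = malloc(14) -> b = 0; heap: [0-13 ALLOC][14-63 FREE]
Op 4: free(b) -> (freed b); heap: [0-63 FREE]
malloc(6): first-fit scan over [0-63 FREE] -> 0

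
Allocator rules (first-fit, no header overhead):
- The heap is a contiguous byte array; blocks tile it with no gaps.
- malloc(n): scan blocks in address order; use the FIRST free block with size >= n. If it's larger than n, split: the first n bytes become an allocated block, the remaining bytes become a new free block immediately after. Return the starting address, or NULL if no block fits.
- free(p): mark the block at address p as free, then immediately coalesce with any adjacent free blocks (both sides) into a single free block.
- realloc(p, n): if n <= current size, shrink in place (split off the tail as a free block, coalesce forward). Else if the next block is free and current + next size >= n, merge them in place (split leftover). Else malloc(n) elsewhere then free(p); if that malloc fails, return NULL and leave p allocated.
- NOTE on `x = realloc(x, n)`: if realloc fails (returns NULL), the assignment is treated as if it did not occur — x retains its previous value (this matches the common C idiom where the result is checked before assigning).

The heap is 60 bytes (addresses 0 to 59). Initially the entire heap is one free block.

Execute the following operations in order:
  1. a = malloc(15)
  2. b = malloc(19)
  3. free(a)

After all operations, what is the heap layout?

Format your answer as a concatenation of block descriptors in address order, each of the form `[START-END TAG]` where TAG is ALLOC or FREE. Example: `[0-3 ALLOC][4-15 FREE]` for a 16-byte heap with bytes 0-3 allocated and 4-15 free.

Op 1: a = malloc(15) -> a = 0; heap: [0-14 ALLOC][15-59 FREE]
Op 2: b = malloc(19) -> b = 15; heap: [0-14 ALLOC][15-33 ALLOC][34-59 FREE]
Op 3: free(a) -> (freed a); heap: [0-14 FREE][15-33 ALLOC][34-59 FREE]

Answer: [0-14 FREE][15-33 ALLOC][34-59 FREE]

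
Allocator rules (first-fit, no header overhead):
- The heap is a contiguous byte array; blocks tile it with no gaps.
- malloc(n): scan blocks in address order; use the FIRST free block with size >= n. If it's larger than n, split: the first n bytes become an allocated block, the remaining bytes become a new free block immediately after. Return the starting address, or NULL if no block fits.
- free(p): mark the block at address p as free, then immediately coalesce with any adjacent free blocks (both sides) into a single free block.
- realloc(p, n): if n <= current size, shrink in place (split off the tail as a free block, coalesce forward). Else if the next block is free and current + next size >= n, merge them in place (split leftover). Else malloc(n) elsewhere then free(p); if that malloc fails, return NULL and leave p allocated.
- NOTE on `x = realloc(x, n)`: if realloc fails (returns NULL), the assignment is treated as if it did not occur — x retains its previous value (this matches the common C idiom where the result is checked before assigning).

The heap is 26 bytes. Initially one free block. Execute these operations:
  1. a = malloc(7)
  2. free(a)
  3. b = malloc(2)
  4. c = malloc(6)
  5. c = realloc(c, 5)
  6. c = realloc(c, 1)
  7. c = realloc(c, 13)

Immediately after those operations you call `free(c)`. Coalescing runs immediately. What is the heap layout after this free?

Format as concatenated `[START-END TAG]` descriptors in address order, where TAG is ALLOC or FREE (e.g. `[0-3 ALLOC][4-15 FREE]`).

Answer: [0-1 ALLOC][2-25 FREE]

Derivation:
Op 1: a = malloc(7) -> a = 0; heap: [0-6 ALLOC][7-25 FREE]
Op 2: free(a) -> (freed a); heap: [0-25 FREE]
Op 3: b = malloc(2) -> b = 0; heap: [0-1 ALLOC][2-25 FREE]
Op 4: c = malloc(6) -> c = 2; heap: [0-1 ALLOC][2-7 ALLOC][8-25 FREE]
Op 5: c = realloc(c, 5) -> c = 2; heap: [0-1 ALLOC][2-6 ALLOC][7-25 FREE]
Op 6: c = realloc(c, 1) -> c = 2; heap: [0-1 ALLOC][2-2 ALLOC][3-25 FREE]
Op 7: c = realloc(c, 13) -> c = 2; heap: [0-1 ALLOC][2-14 ALLOC][15-25 FREE]
free(c): c = 2 -> block [2-14 ALLOC]; mark free, coalesce with adjacent free neighbors -> [0-1 ALLOC][2-25 FREE]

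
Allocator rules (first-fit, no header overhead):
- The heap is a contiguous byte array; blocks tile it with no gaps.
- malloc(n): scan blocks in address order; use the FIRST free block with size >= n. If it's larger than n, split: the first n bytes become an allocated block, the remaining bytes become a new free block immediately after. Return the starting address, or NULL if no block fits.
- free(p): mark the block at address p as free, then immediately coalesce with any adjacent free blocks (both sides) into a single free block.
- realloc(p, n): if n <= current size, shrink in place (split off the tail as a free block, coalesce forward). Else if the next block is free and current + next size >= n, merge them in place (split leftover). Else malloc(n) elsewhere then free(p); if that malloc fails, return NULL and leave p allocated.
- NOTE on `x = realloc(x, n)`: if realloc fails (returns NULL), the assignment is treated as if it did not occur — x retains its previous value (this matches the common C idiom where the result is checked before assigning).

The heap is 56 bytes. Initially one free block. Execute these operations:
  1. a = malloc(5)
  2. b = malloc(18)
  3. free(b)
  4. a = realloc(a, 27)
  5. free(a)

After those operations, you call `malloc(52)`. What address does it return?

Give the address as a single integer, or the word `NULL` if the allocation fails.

Answer: 0

Derivation:
Op 1: a = malloc(5) -> a = 0; heap: [0-4 ALLOC][5-55 FREE]
Op 2: b = malloc(18) -> b = 5; heap: [0-4 ALLOC][5-22 ALLOC][23-55 FREE]
Op 3: free(b) -> (freed b); heap: [0-4 ALLOC][5-55 FREE]
Op 4: a = realloc(a, 27) -> a = 0; heap: [0-26 ALLOC][27-55 FREE]
Op 5: free(a) -> (freed a); heap: [0-55 FREE]
malloc(52): first-fit scan over [0-55 FREE] -> 0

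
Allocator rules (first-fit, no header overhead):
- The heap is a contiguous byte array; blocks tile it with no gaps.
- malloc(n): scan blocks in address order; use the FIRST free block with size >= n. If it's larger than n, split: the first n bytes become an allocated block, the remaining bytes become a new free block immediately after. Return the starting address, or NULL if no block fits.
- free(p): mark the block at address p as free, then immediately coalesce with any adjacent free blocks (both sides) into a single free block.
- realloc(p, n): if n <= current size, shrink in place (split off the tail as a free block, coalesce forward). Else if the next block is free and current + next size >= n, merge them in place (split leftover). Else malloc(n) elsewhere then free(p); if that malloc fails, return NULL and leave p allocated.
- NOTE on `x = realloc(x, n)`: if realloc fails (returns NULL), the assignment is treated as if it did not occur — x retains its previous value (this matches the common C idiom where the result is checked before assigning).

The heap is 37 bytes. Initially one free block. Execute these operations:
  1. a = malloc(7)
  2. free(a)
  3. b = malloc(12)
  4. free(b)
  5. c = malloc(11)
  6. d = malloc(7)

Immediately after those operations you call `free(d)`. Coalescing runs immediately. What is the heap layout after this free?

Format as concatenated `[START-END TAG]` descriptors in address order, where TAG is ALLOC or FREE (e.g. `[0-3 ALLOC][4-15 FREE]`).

Op 1: a = malloc(7) -> a = 0; heap: [0-6 ALLOC][7-36 FREE]
Op 2: free(a) -> (freed a); heap: [0-36 FREE]
Op 3: b = malloc(12) -> b = 0; heap: [0-11 ALLOC][12-36 FREE]
Op 4: free(b) -> (freed b); heap: [0-36 FREE]
Op 5: c = malloc(11) -> c = 0; heap: [0-10 ALLOC][11-36 FREE]
Op 6: d = malloc(7) -> d = 11; heap: [0-10 ALLOC][11-17 ALLOC][18-36 FREE]
free(d): d = 11 -> block [11-17 ALLOC]; mark free, coalesce with adjacent free neighbors -> [0-10 ALLOC][11-36 FREE]

Answer: [0-10 ALLOC][11-36 FREE]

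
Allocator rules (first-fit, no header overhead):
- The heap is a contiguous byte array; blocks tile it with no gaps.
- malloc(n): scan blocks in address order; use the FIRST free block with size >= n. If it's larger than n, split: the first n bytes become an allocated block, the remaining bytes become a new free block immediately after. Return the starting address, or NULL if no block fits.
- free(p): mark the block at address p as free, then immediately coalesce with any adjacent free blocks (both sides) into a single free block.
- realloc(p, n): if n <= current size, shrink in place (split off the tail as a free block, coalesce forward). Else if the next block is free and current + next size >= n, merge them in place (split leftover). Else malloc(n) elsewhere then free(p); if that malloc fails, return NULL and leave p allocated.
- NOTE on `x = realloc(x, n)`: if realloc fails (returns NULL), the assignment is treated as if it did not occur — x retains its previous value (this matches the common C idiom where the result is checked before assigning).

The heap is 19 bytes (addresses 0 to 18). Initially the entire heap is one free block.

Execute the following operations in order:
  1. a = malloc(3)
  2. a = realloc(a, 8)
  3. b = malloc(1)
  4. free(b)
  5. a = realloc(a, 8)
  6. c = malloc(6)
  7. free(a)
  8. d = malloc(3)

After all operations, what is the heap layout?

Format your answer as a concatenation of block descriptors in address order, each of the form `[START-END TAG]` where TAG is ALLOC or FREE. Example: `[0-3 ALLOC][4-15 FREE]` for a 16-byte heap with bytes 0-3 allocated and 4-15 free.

Answer: [0-2 ALLOC][3-7 FREE][8-13 ALLOC][14-18 FREE]

Derivation:
Op 1: a = malloc(3) -> a = 0; heap: [0-2 ALLOC][3-18 FREE]
Op 2: a = realloc(a, 8) -> a = 0; heap: [0-7 ALLOC][8-18 FREE]
Op 3: b = malloc(1) -> b = 8; heap: [0-7 ALLOC][8-8 ALLOC][9-18 FREE]
Op 4: free(b) -> (freed b); heap: [0-7 ALLOC][8-18 FREE]
Op 5: a = realloc(a, 8) -> a = 0; heap: [0-7 ALLOC][8-18 FREE]
Op 6: c = malloc(6) -> c = 8; heap: [0-7 ALLOC][8-13 ALLOC][14-18 FREE]
Op 7: free(a) -> (freed a); heap: [0-7 FREE][8-13 ALLOC][14-18 FREE]
Op 8: d = malloc(3) -> d = 0; heap: [0-2 ALLOC][3-7 FREE][8-13 ALLOC][14-18 FREE]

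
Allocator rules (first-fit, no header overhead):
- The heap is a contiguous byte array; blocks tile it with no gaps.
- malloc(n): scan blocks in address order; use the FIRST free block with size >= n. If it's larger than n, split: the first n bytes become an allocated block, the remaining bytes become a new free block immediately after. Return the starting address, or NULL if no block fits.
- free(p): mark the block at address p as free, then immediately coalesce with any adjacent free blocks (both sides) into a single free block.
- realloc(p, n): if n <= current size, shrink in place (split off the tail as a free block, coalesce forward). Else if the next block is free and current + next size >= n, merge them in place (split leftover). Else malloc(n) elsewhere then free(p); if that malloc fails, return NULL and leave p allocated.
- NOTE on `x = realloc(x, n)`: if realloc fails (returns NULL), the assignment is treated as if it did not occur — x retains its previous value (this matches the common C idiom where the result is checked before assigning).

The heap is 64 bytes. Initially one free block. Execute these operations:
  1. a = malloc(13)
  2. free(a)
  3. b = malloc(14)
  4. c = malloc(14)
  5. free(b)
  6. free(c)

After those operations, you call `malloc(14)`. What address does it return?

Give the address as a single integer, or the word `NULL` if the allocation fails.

Answer: 0

Derivation:
Op 1: a = malloc(13) -> a = 0; heap: [0-12 ALLOC][13-63 FREE]
Op 2: free(a) -> (freed a); heap: [0-63 FREE]
Op 3: b = malloc(14) -> b = 0; heap: [0-13 ALLOC][14-63 FREE]
Op 4: c = malloc(14) -> c = 14; heap: [0-13 ALLOC][14-27 ALLOC][28-63 FREE]
Op 5: free(b) -> (freed b); heap: [0-13 FREE][14-27 ALLOC][28-63 FREE]
Op 6: free(c) -> (freed c); heap: [0-63 FREE]
malloc(14): first-fit scan over [0-63 FREE] -> 0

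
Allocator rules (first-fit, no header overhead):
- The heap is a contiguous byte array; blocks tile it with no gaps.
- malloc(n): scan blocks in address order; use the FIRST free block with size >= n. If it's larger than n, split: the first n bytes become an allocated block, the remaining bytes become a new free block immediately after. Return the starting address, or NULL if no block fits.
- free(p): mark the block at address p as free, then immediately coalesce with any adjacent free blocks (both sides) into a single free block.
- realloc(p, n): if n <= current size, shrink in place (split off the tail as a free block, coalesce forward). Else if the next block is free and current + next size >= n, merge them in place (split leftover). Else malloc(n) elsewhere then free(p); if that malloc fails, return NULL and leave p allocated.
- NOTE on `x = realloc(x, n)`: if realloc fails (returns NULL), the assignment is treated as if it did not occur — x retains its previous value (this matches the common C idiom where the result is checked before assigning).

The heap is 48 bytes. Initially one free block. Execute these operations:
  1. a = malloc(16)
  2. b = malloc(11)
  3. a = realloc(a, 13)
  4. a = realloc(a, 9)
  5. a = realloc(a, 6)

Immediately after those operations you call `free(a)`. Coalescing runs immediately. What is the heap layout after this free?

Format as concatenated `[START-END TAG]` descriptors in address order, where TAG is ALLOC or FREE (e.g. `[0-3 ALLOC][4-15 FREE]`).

Answer: [0-15 FREE][16-26 ALLOC][27-47 FREE]

Derivation:
Op 1: a = malloc(16) -> a = 0; heap: [0-15 ALLOC][16-47 FREE]
Op 2: b = malloc(11) -> b = 16; heap: [0-15 ALLOC][16-26 ALLOC][27-47 FREE]
Op 3: a = realloc(a, 13) -> a = 0; heap: [0-12 ALLOC][13-15 FREE][16-26 ALLOC][27-47 FREE]
Op 4: a = realloc(a, 9) -> a = 0; heap: [0-8 ALLOC][9-15 FREE][16-26 ALLOC][27-47 FREE]
Op 5: a = realloc(a, 6) -> a = 0; heap: [0-5 ALLOC][6-15 FREE][16-26 ALLOC][27-47 FREE]
free(a): a = 0 -> block [0-5 ALLOC]; mark free, coalesce with adjacent free neighbors -> [0-15 FREE][16-26 ALLOC][27-47 FREE]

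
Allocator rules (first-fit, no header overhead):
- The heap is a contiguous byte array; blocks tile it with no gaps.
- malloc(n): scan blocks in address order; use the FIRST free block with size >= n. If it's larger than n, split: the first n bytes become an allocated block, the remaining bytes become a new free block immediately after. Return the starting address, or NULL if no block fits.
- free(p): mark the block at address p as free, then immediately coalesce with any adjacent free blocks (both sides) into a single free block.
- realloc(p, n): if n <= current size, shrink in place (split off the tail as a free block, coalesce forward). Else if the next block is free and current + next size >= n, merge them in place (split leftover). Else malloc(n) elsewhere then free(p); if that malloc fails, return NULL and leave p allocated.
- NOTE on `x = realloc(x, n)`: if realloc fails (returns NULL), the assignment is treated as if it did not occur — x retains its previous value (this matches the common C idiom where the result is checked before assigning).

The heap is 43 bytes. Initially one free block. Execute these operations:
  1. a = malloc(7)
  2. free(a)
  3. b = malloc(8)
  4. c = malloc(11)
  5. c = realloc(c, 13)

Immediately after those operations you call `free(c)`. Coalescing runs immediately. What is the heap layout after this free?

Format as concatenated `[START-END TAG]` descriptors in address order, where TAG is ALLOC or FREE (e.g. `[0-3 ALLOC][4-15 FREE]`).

Answer: [0-7 ALLOC][8-42 FREE]

Derivation:
Op 1: a = malloc(7) -> a = 0; heap: [0-6 ALLOC][7-42 FREE]
Op 2: free(a) -> (freed a); heap: [0-42 FREE]
Op 3: b = malloc(8) -> b = 0; heap: [0-7 ALLOC][8-42 FREE]
Op 4: c = malloc(11) -> c = 8; heap: [0-7 ALLOC][8-18 ALLOC][19-42 FREE]
Op 5: c = realloc(c, 13) -> c = 8; heap: [0-7 ALLOC][8-20 ALLOC][21-42 FREE]
free(c): c = 8 -> block [8-20 ALLOC]; mark free, coalesce with adjacent free neighbors -> [0-7 ALLOC][8-42 FREE]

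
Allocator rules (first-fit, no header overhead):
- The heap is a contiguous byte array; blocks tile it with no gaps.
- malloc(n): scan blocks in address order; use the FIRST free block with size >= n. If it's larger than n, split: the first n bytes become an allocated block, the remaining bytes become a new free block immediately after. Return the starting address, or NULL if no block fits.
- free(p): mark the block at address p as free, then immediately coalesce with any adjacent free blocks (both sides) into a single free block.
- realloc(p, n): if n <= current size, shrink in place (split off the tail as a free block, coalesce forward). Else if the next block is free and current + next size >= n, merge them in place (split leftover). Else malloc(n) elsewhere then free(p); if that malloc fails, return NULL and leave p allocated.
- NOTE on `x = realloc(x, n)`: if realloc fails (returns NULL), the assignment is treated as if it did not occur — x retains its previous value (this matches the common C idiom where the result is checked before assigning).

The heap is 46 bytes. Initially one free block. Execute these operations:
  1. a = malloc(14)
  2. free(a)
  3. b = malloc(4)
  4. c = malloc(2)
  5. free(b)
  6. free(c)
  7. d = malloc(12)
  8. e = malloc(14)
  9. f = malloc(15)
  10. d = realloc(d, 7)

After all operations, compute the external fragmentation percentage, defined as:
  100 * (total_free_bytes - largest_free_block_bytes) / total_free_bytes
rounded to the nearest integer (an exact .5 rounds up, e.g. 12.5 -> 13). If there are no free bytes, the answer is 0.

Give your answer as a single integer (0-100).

Op 1: a = malloc(14) -> a = 0; heap: [0-13 ALLOC][14-45 FREE]
Op 2: free(a) -> (freed a); heap: [0-45 FREE]
Op 3: b = malloc(4) -> b = 0; heap: [0-3 ALLOC][4-45 FREE]
Op 4: c = malloc(2) -> c = 4; heap: [0-3 ALLOC][4-5 ALLOC][6-45 FREE]
Op 5: free(b) -> (freed b); heap: [0-3 FREE][4-5 ALLOC][6-45 FREE]
Op 6: free(c) -> (freed c); heap: [0-45 FREE]
Op 7: d = malloc(12) -> d = 0; heap: [0-11 ALLOC][12-45 FREE]
Op 8: e = malloc(14) -> e = 12; heap: [0-11 ALLOC][12-25 ALLOC][26-45 FREE]
Op 9: f = malloc(15) -> f = 26; heap: [0-11 ALLOC][12-25 ALLOC][26-40 ALLOC][41-45 FREE]
Op 10: d = realloc(d, 7) -> d = 0; heap: [0-6 ALLOC][7-11 FREE][12-25 ALLOC][26-40 ALLOC][41-45 FREE]
Free blocks: [5 5] total_free=10 largest=5 -> 100*(10-5)/10 = 500/10 = 50

Answer: 50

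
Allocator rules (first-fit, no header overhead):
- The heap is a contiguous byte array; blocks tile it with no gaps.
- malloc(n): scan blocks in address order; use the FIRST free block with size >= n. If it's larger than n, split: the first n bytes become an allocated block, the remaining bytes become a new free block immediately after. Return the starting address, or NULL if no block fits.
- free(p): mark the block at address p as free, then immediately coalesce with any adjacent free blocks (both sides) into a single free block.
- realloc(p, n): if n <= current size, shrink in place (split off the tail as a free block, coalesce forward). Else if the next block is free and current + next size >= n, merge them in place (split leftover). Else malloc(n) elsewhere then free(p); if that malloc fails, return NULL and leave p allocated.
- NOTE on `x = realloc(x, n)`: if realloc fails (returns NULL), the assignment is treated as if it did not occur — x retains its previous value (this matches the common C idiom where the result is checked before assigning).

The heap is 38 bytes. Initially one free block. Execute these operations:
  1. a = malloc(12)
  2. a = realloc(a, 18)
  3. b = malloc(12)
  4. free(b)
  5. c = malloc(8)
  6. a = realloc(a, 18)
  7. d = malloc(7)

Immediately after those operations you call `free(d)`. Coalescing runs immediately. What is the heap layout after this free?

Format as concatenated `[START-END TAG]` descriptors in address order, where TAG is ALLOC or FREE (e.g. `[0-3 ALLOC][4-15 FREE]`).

Answer: [0-17 ALLOC][18-25 ALLOC][26-37 FREE]

Derivation:
Op 1: a = malloc(12) -> a = 0; heap: [0-11 ALLOC][12-37 FREE]
Op 2: a = realloc(a, 18) -> a = 0; heap: [0-17 ALLOC][18-37 FREE]
Op 3: b = malloc(12) -> b = 18; heap: [0-17 ALLOC][18-29 ALLOC][30-37 FREE]
Op 4: free(b) -> (freed b); heap: [0-17 ALLOC][18-37 FREE]
Op 5: c = malloc(8) -> c = 18; heap: [0-17 ALLOC][18-25 ALLOC][26-37 FREE]
Op 6: a = realloc(a, 18) -> a = 0; heap: [0-17 ALLOC][18-25 ALLOC][26-37 FREE]
Op 7: d = malloc(7) -> d = 26; heap: [0-17 ALLOC][18-25 ALLOC][26-32 ALLOC][33-37 FREE]
free(d): d = 26 -> block [26-32 ALLOC]; mark free, coalesce with adjacent free neighbors -> [0-17 ALLOC][18-25 ALLOC][26-37 FREE]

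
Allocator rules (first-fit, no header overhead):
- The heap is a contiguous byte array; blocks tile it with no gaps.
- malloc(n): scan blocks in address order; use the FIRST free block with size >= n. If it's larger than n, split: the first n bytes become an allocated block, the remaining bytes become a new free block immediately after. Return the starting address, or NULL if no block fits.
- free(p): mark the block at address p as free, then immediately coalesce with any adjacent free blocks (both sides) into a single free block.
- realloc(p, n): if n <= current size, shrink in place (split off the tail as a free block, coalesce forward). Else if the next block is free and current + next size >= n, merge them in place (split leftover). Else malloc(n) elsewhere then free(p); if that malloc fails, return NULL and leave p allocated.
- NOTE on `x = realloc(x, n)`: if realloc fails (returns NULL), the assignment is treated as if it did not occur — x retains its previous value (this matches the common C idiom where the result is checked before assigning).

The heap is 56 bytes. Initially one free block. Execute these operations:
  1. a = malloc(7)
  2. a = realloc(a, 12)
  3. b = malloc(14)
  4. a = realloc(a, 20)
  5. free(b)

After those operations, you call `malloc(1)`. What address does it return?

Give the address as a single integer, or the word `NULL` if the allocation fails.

Op 1: a = malloc(7) -> a = 0; heap: [0-6 ALLOC][7-55 FREE]
Op 2: a = realloc(a, 12) -> a = 0; heap: [0-11 ALLOC][12-55 FREE]
Op 3: b = malloc(14) -> b = 12; heap: [0-11 ALLOC][12-25 ALLOC][26-55 FREE]
Op 4: a = realloc(a, 20) -> a = 26; heap: [0-11 FREE][12-25 ALLOC][26-45 ALLOC][46-55 FREE]
Op 5: free(b) -> (freed b); heap: [0-25 FREE][26-45 ALLOC][46-55 FREE]
malloc(1): first-fit scan over [0-25 FREE][26-45 ALLOC][46-55 FREE] -> 0

Answer: 0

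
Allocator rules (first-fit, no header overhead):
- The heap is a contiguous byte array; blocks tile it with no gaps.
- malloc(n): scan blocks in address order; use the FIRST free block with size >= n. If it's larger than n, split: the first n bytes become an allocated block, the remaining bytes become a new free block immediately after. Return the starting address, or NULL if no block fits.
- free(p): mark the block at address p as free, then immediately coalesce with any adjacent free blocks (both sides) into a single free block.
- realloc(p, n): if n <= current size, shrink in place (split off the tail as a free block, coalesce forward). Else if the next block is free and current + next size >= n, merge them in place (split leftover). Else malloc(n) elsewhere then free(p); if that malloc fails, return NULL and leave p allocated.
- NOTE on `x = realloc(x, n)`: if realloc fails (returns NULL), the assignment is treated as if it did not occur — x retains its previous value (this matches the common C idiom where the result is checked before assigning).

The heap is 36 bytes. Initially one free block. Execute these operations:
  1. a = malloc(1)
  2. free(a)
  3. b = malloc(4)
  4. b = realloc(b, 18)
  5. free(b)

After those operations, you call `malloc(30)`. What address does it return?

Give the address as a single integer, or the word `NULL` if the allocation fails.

Answer: 0

Derivation:
Op 1: a = malloc(1) -> a = 0; heap: [0-0 ALLOC][1-35 FREE]
Op 2: free(a) -> (freed a); heap: [0-35 FREE]
Op 3: b = malloc(4) -> b = 0; heap: [0-3 ALLOC][4-35 FREE]
Op 4: b = realloc(b, 18) -> b = 0; heap: [0-17 ALLOC][18-35 FREE]
Op 5: free(b) -> (freed b); heap: [0-35 FREE]
malloc(30): first-fit scan over [0-35 FREE] -> 0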